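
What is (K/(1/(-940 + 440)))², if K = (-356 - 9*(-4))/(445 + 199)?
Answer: 1600000000/25921 ≈ 61726.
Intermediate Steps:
K = -80/161 (K = (-356 + 36)/644 = -320*1/644 = -80/161 ≈ -0.49689)
(K/(1/(-940 + 440)))² = (-80/(161*(1/(-940 + 440))))² = (-80/(161*(1/(-500))))² = (-80/(161*(-1/500)))² = (-80/161*(-500))² = (40000/161)² = 1600000000/25921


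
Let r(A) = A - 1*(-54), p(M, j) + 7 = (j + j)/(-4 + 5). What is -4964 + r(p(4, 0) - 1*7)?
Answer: -4924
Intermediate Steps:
p(M, j) = -7 + 2*j (p(M, j) = -7 + (j + j)/(-4 + 5) = -7 + (2*j)/1 = -7 + (2*j)*1 = -7 + 2*j)
r(A) = 54 + A (r(A) = A + 54 = 54 + A)
-4964 + r(p(4, 0) - 1*7) = -4964 + (54 + ((-7 + 2*0) - 1*7)) = -4964 + (54 + ((-7 + 0) - 7)) = -4964 + (54 + (-7 - 7)) = -4964 + (54 - 14) = -4964 + 40 = -4924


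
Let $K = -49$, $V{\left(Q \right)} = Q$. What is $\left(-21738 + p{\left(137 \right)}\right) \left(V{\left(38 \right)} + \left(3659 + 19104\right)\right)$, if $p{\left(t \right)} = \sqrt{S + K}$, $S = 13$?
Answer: $-495648138 + 136806 i \approx -4.9565 \cdot 10^{8} + 1.3681 \cdot 10^{5} i$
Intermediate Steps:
$p{\left(t \right)} = 6 i$ ($p{\left(t \right)} = \sqrt{13 - 49} = \sqrt{-36} = 6 i$)
$\left(-21738 + p{\left(137 \right)}\right) \left(V{\left(38 \right)} + \left(3659 + 19104\right)\right) = \left(-21738 + 6 i\right) \left(38 + \left(3659 + 19104\right)\right) = \left(-21738 + 6 i\right) \left(38 + 22763\right) = \left(-21738 + 6 i\right) 22801 = -495648138 + 136806 i$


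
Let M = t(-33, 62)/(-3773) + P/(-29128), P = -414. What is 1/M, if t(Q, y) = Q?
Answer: 4995452/114693 ≈ 43.555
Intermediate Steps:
M = 114693/4995452 (M = -33/(-3773) - 414/(-29128) = -33*(-1/3773) - 414*(-1/29128) = 3/343 + 207/14564 = 114693/4995452 ≈ 0.022959)
1/M = 1/(114693/4995452) = 4995452/114693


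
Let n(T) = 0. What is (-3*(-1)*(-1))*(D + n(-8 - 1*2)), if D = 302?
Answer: -906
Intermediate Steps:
(-3*(-1)*(-1))*(D + n(-8 - 1*2)) = (-3*(-1)*(-1))*(302 + 0) = (3*(-1))*302 = -3*302 = -906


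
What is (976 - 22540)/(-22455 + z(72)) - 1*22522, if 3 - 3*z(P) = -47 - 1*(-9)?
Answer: -379051609/16831 ≈ -22521.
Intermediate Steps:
z(P) = 41/3 (z(P) = 1 - (-47 - 1*(-9))/3 = 1 - (-47 + 9)/3 = 1 - ⅓*(-38) = 1 + 38/3 = 41/3)
(976 - 22540)/(-22455 + z(72)) - 1*22522 = (976 - 22540)/(-22455 + 41/3) - 1*22522 = -21564/(-67324/3) - 22522 = -21564*(-3/67324) - 22522 = 16173/16831 - 22522 = -379051609/16831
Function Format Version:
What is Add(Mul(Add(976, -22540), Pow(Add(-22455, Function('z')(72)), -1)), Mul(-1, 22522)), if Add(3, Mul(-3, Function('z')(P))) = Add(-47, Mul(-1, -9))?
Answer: Rational(-379051609, 16831) ≈ -22521.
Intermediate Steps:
Function('z')(P) = Rational(41, 3) (Function('z')(P) = Add(1, Mul(Rational(-1, 3), Add(-47, Mul(-1, -9)))) = Add(1, Mul(Rational(-1, 3), Add(-47, 9))) = Add(1, Mul(Rational(-1, 3), -38)) = Add(1, Rational(38, 3)) = Rational(41, 3))
Add(Mul(Add(976, -22540), Pow(Add(-22455, Function('z')(72)), -1)), Mul(-1, 22522)) = Add(Mul(Add(976, -22540), Pow(Add(-22455, Rational(41, 3)), -1)), Mul(-1, 22522)) = Add(Mul(-21564, Pow(Rational(-67324, 3), -1)), -22522) = Add(Mul(-21564, Rational(-3, 67324)), -22522) = Add(Rational(16173, 16831), -22522) = Rational(-379051609, 16831)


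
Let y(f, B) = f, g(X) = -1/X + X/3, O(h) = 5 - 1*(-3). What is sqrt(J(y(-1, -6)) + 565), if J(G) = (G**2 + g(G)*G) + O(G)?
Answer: 2*sqrt(1290)/3 ≈ 23.944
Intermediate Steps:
O(h) = 8 (O(h) = 5 + 3 = 8)
g(X) = -1/X + X/3 (g(X) = -1/X + X*(1/3) = -1/X + X/3)
J(G) = 8 + G**2 + G*(-1/G + G/3) (J(G) = (G**2 + (-1/G + G/3)*G) + 8 = (G**2 + G*(-1/G + G/3)) + 8 = 8 + G**2 + G*(-1/G + G/3))
sqrt(J(y(-1, -6)) + 565) = sqrt((7 + (4/3)*(-1)**2) + 565) = sqrt((7 + (4/3)*1) + 565) = sqrt((7 + 4/3) + 565) = sqrt(25/3 + 565) = sqrt(1720/3) = 2*sqrt(1290)/3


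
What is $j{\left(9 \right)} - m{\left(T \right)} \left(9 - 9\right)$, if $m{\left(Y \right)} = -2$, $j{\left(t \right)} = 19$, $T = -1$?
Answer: $19$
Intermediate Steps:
$j{\left(9 \right)} - m{\left(T \right)} \left(9 - 9\right) = 19 - - 2 \left(9 - 9\right) = 19 - \left(-2\right) 0 = 19 - 0 = 19 + 0 = 19$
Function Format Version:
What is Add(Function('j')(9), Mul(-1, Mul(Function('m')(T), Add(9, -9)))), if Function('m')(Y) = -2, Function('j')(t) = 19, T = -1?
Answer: 19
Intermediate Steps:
Add(Function('j')(9), Mul(-1, Mul(Function('m')(T), Add(9, -9)))) = Add(19, Mul(-1, Mul(-2, Add(9, -9)))) = Add(19, Mul(-1, Mul(-2, 0))) = Add(19, Mul(-1, 0)) = Add(19, 0) = 19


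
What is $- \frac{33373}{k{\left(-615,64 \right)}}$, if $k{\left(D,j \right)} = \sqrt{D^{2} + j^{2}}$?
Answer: $- \frac{33373 \sqrt{382321}}{382321} \approx -53.974$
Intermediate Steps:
$- \frac{33373}{k{\left(-615,64 \right)}} = - \frac{33373}{\sqrt{\left(-615\right)^{2} + 64^{2}}} = - \frac{33373}{\sqrt{378225 + 4096}} = - \frac{33373}{\sqrt{382321}} = - 33373 \frac{\sqrt{382321}}{382321} = - \frac{33373 \sqrt{382321}}{382321}$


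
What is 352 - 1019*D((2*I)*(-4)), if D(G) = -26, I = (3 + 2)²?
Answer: 26846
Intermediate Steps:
I = 25 (I = 5² = 25)
352 - 1019*D((2*I)*(-4)) = 352 - 1019*(-26) = 352 + 26494 = 26846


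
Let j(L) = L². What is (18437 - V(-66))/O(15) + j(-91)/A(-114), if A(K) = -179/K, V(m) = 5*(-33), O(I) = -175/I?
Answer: 23051916/6265 ≈ 3679.5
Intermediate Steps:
V(m) = -165
(18437 - V(-66))/O(15) + j(-91)/A(-114) = (18437 - 1*(-165))/((-175/15)) + (-91)²/((-179/(-114))) = (18437 + 165)/((-175*1/15)) + 8281/((-179*(-1/114))) = 18602/(-35/3) + 8281/(179/114) = 18602*(-3/35) + 8281*(114/179) = -55806/35 + 944034/179 = 23051916/6265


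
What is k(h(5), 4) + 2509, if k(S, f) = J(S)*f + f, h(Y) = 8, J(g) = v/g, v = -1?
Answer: 5025/2 ≈ 2512.5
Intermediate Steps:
J(g) = -1/g
k(S, f) = f - f/S (k(S, f) = (-1/S)*f + f = -f/S + f = f - f/S)
k(h(5), 4) + 2509 = (4 - 1*4/8) + 2509 = (4 - 1*4*⅛) + 2509 = (4 - ½) + 2509 = 7/2 + 2509 = 5025/2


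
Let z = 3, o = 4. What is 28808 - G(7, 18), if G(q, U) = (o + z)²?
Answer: 28759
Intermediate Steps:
G(q, U) = 49 (G(q, U) = (4 + 3)² = 7² = 49)
28808 - G(7, 18) = 28808 - 1*49 = 28808 - 49 = 28759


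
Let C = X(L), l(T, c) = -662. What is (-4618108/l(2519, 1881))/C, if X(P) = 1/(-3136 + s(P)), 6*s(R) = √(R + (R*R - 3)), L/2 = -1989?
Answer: -7241193344/331 + 1154527*√15820503/993 ≈ -1.7252e+7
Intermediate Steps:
L = -3978 (L = 2*(-1989) = -3978)
s(R) = √(-3 + R + R²)/6 (s(R) = √(R + (R*R - 3))/6 = √(R + (R² - 3))/6 = √(R + (-3 + R²))/6 = √(-3 + R + R²)/6)
X(P) = 1/(-3136 + √(-3 + P + P²)/6)
C = 6/(-18816 + √15820503) (C = 6/(-18816 + √(-3 - 3978 + (-3978)²)) = 6/(-18816 + √(-3 - 3978 + 15824484)) = 6/(-18816 + √15820503) ≈ -0.00040435)
(-4618108/l(2519, 1881))/C = (-4618108/(-662))/(-37632/112740451 - 2*√15820503/112740451) = (-4618108*(-1/662))/(-37632/112740451 - 2*√15820503/112740451) = 2309054/(331*(-37632/112740451 - 2*√15820503/112740451))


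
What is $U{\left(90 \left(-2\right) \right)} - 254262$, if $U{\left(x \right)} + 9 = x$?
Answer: $-254451$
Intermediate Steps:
$U{\left(x \right)} = -9 + x$
$U{\left(90 \left(-2\right) \right)} - 254262 = \left(-9 + 90 \left(-2\right)\right) - 254262 = \left(-9 - 180\right) - 254262 = -189 - 254262 = -254451$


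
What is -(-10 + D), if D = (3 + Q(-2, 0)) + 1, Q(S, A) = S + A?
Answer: 8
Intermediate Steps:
Q(S, A) = A + S
D = 2 (D = (3 + (0 - 2)) + 1 = (3 - 2) + 1 = 1 + 1 = 2)
-(-10 + D) = -(-10 + 2) = -1*(-8) = 8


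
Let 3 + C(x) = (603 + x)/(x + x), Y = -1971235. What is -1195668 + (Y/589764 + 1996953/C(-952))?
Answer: -50623477914271/26579028 ≈ -1.9046e+6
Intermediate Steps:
C(x) = -3 + (603 + x)/(2*x) (C(x) = -3 + (603 + x)/(x + x) = -3 + (603 + x)/((2*x)) = -3 + (603 + x)*(1/(2*x)) = -3 + (603 + x)/(2*x))
-1195668 + (Y/589764 + 1996953/C(-952)) = -1195668 + (-1971235/589764 + 1996953/(((½)*(603 - 5*(-952))/(-952)))) = -1195668 + (-1971235*1/589764 + 1996953/(((½)*(-1/952)*(603 + 4760)))) = -1195668 + (-16565/4956 + 1996953/(((½)*(-1/952)*5363))) = -1195668 + (-16565/4956 + 1996953/(-5363/1904)) = -1195668 + (-16565/4956 + 1996953*(-1904/5363)) = -1195668 + (-16565/4956 - 3802198512/5363) = -1195668 - 18843784663567/26579028 = -50623477914271/26579028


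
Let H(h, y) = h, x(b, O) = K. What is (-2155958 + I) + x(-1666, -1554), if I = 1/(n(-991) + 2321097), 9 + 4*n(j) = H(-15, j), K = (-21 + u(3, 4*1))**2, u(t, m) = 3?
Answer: -5003422676693/2321091 ≈ -2.1556e+6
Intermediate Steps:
K = 324 (K = (-21 + 3)**2 = (-18)**2 = 324)
x(b, O) = 324
n(j) = -6 (n(j) = -9/4 + (1/4)*(-15) = -9/4 - 15/4 = -6)
I = 1/2321091 (I = 1/(-6 + 2321097) = 1/2321091 ≈ 4.3083e-7)
(-2155958 + I) + x(-1666, -1554) = (-2155958 + 1/2321091) + 324 = -5004174710177/2321091 + 324 = -5003422676693/2321091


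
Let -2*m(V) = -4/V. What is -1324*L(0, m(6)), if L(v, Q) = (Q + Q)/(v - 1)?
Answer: 2648/3 ≈ 882.67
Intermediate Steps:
m(V) = 2/V (m(V) = -(-2)/V = 2/V)
L(v, Q) = 2*Q/(-1 + v) (L(v, Q) = (2*Q)/(-1 + v) = 2*Q/(-1 + v))
-1324*L(0, m(6)) = -2648*2/6/(-1 + 0) = -2648*2*(1/6)/(-1) = -2648*(-1)/3 = -1324*(-2/3) = 2648/3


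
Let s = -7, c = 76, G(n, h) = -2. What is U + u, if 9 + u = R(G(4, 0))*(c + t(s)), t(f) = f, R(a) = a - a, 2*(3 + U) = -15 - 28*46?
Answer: -1327/2 ≈ -663.50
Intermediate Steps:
U = -1309/2 (U = -3 + (-15 - 28*46)/2 = -3 + (-15 - 1288)/2 = -3 + (½)*(-1303) = -3 - 1303/2 = -1309/2 ≈ -654.50)
R(a) = 0
u = -9 (u = -9 + 0*(76 - 7) = -9 + 0*69 = -9 + 0 = -9)
U + u = -1309/2 - 9 = -1327/2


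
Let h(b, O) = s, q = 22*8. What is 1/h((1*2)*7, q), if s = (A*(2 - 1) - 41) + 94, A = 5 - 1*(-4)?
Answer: 1/62 ≈ 0.016129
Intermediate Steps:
A = 9 (A = 5 + 4 = 9)
q = 176
s = 62 (s = (9*(2 - 1) - 41) + 94 = (9*1 - 41) + 94 = (9 - 41) + 94 = -32 + 94 = 62)
h(b, O) = 62
1/h((1*2)*7, q) = 1/62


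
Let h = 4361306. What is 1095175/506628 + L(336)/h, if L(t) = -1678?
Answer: 2387771588383/1104779868084 ≈ 2.1613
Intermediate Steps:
1095175/506628 + L(336)/h = 1095175/506628 - 1678/4361306 = 1095175*(1/506628) - 1678*1/4361306 = 1095175/506628 - 839/2180653 = 2387771588383/1104779868084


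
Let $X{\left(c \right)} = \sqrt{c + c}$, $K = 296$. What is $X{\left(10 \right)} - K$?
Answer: $-296 + 2 \sqrt{5} \approx -291.53$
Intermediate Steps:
$X{\left(c \right)} = \sqrt{2} \sqrt{c}$ ($X{\left(c \right)} = \sqrt{2 c} = \sqrt{2} \sqrt{c}$)
$X{\left(10 \right)} - K = \sqrt{2} \sqrt{10} - 296 = 2 \sqrt{5} - 296 = -296 + 2 \sqrt{5}$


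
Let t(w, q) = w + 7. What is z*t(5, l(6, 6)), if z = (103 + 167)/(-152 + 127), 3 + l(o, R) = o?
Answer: -648/5 ≈ -129.60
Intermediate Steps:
l(o, R) = -3 + o
z = -54/5 (z = 270/(-25) = 270*(-1/25) = -54/5 ≈ -10.800)
t(w, q) = 7 + w
z*t(5, l(6, 6)) = -54*(7 + 5)/5 = -54/5*12 = -648/5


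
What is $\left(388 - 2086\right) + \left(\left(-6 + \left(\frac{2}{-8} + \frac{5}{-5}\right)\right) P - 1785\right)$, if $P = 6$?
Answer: $- \frac{7053}{2} \approx -3526.5$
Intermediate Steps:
$\left(388 - 2086\right) + \left(\left(-6 + \left(\frac{2}{-8} + \frac{5}{-5}\right)\right) P - 1785\right) = \left(388 - 2086\right) - \left(1785 - \left(-6 + \left(\frac{2}{-8} + \frac{5}{-5}\right)\right) 6\right) = -1698 - \left(1785 - \left(-6 + \left(2 \left(- \frac{1}{8}\right) + 5 \left(- \frac{1}{5}\right)\right)\right) 6\right) = -1698 - \left(1785 - \left(-6 - \frac{5}{4}\right) 6\right) = -1698 - \frac{3657}{2} = - \frac{7053}{2}$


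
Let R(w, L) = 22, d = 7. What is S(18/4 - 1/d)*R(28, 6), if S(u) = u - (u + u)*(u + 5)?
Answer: -83204/49 ≈ -1698.0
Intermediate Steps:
S(u) = u - 2*u*(5 + u)
S(18/4 - 1/d)*R(28, 6) = -(18/4 - 1/7)*(9 + 2*(18/4 - 1/7))*22 = -(18*(¼) - 1*⅐)*(9 + 2*(18*(¼) - 1*⅐))*22 = -(9/2 - ⅐)*(9 + 2*(9/2 - ⅐))*22 = -1*61/14*(9 + 2*(61/14))*22 = -1*61/14*(9 + 61/7)*22 = -1*61/14*124/7*22 = -3782/49*22 = -83204/49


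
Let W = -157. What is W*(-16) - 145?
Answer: 2367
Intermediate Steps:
W*(-16) - 145 = -157*(-16) - 145 = 2512 - 145 = 2367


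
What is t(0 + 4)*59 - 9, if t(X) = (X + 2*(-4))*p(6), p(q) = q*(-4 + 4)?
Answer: -9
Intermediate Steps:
p(q) = 0 (p(q) = q*0 = 0)
t(X) = 0 (t(X) = (X + 2*(-4))*0 = (X - 8)*0 = (-8 + X)*0 = 0)
t(0 + 4)*59 - 9 = 0*59 - 9 = 0 - 9 = -9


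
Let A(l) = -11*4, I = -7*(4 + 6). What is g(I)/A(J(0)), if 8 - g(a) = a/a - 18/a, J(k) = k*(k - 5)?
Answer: -59/385 ≈ -0.15325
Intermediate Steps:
J(k) = k*(-5 + k)
I = -70 (I = -7*10 = -70)
A(l) = -44
g(a) = 7 + 18/a (g(a) = 8 - (a/a - 18/a) = 8 - (1 - 18/a) = 8 + (-1 + 18/a) = 7 + 18/a)
g(I)/A(J(0)) = (7 + 18/(-70))/(-44) = (7 + 18*(-1/70))*(-1/44) = (7 - 9/35)*(-1/44) = (236/35)*(-1/44) = -59/385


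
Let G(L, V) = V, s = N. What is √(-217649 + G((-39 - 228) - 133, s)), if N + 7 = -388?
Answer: 38*I*√151 ≈ 466.95*I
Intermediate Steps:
N = -395 (N = -7 - 388 = -395)
s = -395
√(-217649 + G((-39 - 228) - 133, s)) = √(-217649 - 395) = √(-218044) = 38*I*√151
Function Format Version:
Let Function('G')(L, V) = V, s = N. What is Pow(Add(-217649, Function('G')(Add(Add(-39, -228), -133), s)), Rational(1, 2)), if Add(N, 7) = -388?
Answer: Mul(38, I, Pow(151, Rational(1, 2))) ≈ Mul(466.95, I)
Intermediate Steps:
N = -395 (N = Add(-7, -388) = -395)
s = -395
Pow(Add(-217649, Function('G')(Add(Add(-39, -228), -133), s)), Rational(1, 2)) = Pow(Add(-217649, -395), Rational(1, 2)) = Pow(-218044, Rational(1, 2)) = Mul(38, I, Pow(151, Rational(1, 2)))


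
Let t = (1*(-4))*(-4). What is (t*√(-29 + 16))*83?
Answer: 1328*I*√13 ≈ 4788.2*I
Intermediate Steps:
t = 16 (t = -4*(-4) = 16)
(t*√(-29 + 16))*83 = (16*√(-29 + 16))*83 = (16*√(-13))*83 = (16*(I*√13))*83 = (16*I*√13)*83 = 1328*I*√13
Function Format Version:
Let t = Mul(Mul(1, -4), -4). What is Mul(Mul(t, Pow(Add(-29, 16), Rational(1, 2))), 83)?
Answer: Mul(1328, I, Pow(13, Rational(1, 2))) ≈ Mul(4788.2, I)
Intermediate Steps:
t = 16 (t = Mul(-4, -4) = 16)
Mul(Mul(t, Pow(Add(-29, 16), Rational(1, 2))), 83) = Mul(Mul(16, Pow(Add(-29, 16), Rational(1, 2))), 83) = Mul(Mul(16, Pow(-13, Rational(1, 2))), 83) = Mul(Mul(16, Mul(I, Pow(13, Rational(1, 2)))), 83) = Mul(Mul(16, I, Pow(13, Rational(1, 2))), 83) = Mul(1328, I, Pow(13, Rational(1, 2)))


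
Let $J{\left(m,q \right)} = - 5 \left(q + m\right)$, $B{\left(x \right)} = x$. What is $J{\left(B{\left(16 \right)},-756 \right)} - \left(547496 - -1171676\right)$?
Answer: $-1715472$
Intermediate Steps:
$J{\left(m,q \right)} = - 5 m - 5 q$ ($J{\left(m,q \right)} = - 5 \left(m + q\right) = - 5 m - 5 q$)
$J{\left(B{\left(16 \right)},-756 \right)} - \left(547496 - -1171676\right) = \left(\left(-5\right) 16 - -3780\right) - \left(547496 - -1171676\right) = \left(-80 + 3780\right) - \left(547496 + 1171676\right) = 3700 - 1719172 = -1715472$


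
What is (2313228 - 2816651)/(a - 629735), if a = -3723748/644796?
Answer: 81151284177/101513583202 ≈ 0.79941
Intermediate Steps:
a = -930937/161199 (a = -3723748*1/644796 = -930937/161199 ≈ -5.7751)
(2313228 - 2816651)/(a - 629735) = (2313228 - 2816651)/(-930937/161199 - 629735) = -503423/(-101513583202/161199) = -503423*(-161199/101513583202) = 81151284177/101513583202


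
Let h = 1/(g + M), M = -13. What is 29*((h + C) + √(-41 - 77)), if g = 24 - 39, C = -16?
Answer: -13021/28 + 29*I*√118 ≈ -465.04 + 315.02*I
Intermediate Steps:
g = -15
h = -1/28 (h = 1/(-15 - 13) = 1/(-28) = -1/28 ≈ -0.035714)
29*((h + C) + √(-41 - 77)) = 29*((-1/28 - 16) + √(-41 - 77)) = 29*(-449/28 + √(-118)) = 29*(-449/28 + I*√118) = -13021/28 + 29*I*√118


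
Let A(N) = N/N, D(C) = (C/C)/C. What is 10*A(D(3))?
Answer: 10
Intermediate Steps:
D(C) = 1/C
A(N) = 1
10*A(D(3)) = 10*1 = 10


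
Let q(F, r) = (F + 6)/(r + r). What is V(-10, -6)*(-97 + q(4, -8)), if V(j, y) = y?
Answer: 2343/4 ≈ 585.75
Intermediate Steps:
q(F, r) = (6 + F)/(2*r) (q(F, r) = (6 + F)/((2*r)) = (6 + F)*(1/(2*r)) = (6 + F)/(2*r))
V(-10, -6)*(-97 + q(4, -8)) = -6*(-97 + (½)*(6 + 4)/(-8)) = -6*(-97 + (½)*(-⅛)*10) = -6*(-97 - 5/8) = -6*(-781/8) = 2343/4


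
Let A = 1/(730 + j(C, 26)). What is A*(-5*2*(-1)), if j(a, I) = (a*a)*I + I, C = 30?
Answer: 5/12078 ≈ 0.00041398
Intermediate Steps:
j(a, I) = I + I*a² (j(a, I) = a²*I + I = I*a² + I = I + I*a²)
A = 1/24156 (A = 1/(730 + 26*(1 + 30²)) = 1/(730 + 26*(1 + 900)) = 1/(730 + 26*901) = 1/(730 + 23426) = 1/24156 ≈ 4.1398e-5)
A*(-5*2*(-1)) = (-5*2*(-1))/24156 = (-10*(-1))/24156 = (1/24156)*10 = 5/12078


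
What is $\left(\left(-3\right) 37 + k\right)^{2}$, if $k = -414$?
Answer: $275625$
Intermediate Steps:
$\left(\left(-3\right) 37 + k\right)^{2} = \left(\left(-3\right) 37 - 414\right)^{2} = \left(-111 - 414\right)^{2} = \left(-525\right)^{2} = 275625$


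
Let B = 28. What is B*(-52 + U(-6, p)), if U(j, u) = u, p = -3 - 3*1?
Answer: -1624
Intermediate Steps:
p = -6 (p = -3 - 3 = -6)
B*(-52 + U(-6, p)) = 28*(-52 - 6) = 28*(-58) = -1624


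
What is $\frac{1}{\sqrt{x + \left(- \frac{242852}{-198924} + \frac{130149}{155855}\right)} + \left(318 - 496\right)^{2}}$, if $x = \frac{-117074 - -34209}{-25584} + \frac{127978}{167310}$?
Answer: $\frac{81676991966754824640}{2587853797853467206855959} - \frac{1716 \sqrt{13675378393437272909260535}}{2587853797853467206855959} \approx 3.1559 \cdot 10^{-5}$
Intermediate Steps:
$x = \frac{219722209}{54877680}$ ($x = \left(-117074 + 34209\right) \left(- \frac{1}{25584}\right) + 127978 \cdot \frac{1}{167310} = \left(-82865\right) \left(- \frac{1}{25584}\right) + \frac{63989}{83655} = \frac{82865}{25584} + \frac{63989}{83655} = \frac{219722209}{54877680} \approx 4.0039$)
$\frac{1}{\sqrt{x + \left(- \frac{242852}{-198924} + \frac{130149}{155855}\right)} + \left(318 - 496\right)^{2}} = \frac{1}{\sqrt{\frac{219722209}{54877680} + \left(- \frac{242852}{-198924} + \frac{130149}{155855}\right)} + \left(318 - 496\right)^{2}} = \frac{1}{\sqrt{\frac{219722209}{54877680} + \left(\left(-242852\right) \left(- \frac{1}{198924}\right) + 130149 \cdot \frac{1}{155855}\right)} + \left(-178\right)^{2}} = \frac{1}{\sqrt{\frac{219722209}{54877680} + \left(\frac{60713}{49731} + \frac{130149}{155855}\right)} + 31684} = \frac{1}{\sqrt{\frac{219722209}{54877680} + \frac{15934864534}{7750825005}} + 31684} = \frac{1}{\sqrt{\frac{15621192657037801}{2577862390062960}} + 31684} = \frac{1}{\frac{\sqrt{13675378393437272909260535}}{1502250810060} + 31684} = \frac{1}{31684 + \frac{\sqrt{13675378393437272909260535}}{1502250810060}}$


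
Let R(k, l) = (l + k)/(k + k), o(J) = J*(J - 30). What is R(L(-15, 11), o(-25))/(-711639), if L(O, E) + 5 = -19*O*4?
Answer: -251/161542053 ≈ -1.5538e-6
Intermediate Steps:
L(O, E) = -5 - 76*O (L(O, E) = -5 - 19*O*4 = -5 - 76*O)
o(J) = J*(-30 + J)
R(k, l) = (k + l)/(2*k) (R(k, l) = (k + l)/((2*k)) = (k + l)*(1/(2*k)) = (k + l)/(2*k))
R(L(-15, 11), o(-25))/(-711639) = (((-5 - 76*(-15)) - 25*(-30 - 25))/(2*(-5 - 76*(-15))))/(-711639) = (((-5 + 1140) - 25*(-55))/(2*(-5 + 1140)))*(-1/711639) = ((½)*(1135 + 1375)/1135)*(-1/711639) = ((½)*(1/1135)*2510)*(-1/711639) = (251/227)*(-1/711639) = -251/161542053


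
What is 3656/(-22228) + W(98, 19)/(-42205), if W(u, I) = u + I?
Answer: -39225539/234533185 ≈ -0.16725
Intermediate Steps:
W(u, I) = I + u
3656/(-22228) + W(98, 19)/(-42205) = 3656/(-22228) + (19 + 98)/(-42205) = 3656*(-1/22228) + 117*(-1/42205) = -914/5557 - 117/42205 = -39225539/234533185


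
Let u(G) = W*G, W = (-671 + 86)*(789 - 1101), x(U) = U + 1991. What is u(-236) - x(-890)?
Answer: -43075821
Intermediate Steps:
x(U) = 1991 + U
W = 182520 (W = -585*(-312) = 182520)
u(G) = 182520*G
u(-236) - x(-890) = 182520*(-236) - (1991 - 890) = -43074720 - 1*1101 = -43074720 - 1101 = -43075821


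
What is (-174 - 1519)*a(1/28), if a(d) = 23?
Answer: -38939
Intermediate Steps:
(-174 - 1519)*a(1/28) = (-174 - 1519)*23 = -1693*23 = -38939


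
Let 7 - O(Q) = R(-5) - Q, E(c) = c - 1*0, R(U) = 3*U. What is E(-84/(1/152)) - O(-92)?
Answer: -12698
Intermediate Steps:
E(c) = c (E(c) = c + 0 = c)
O(Q) = 22 + Q (O(Q) = 7 - (3*(-5) - Q) = 7 - (-15 - Q) = 7 + (15 + Q) = 22 + Q)
E(-84/(1/152)) - O(-92) = -84/(1/152) - (22 - 92) = -84/1/152 - 1*(-70) = -84*152 + 70 = -12768 + 70 = -12698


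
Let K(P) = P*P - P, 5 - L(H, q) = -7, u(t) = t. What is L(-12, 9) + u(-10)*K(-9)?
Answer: -888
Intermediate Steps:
L(H, q) = 12 (L(H, q) = 5 - 1*(-7) = 5 + 7 = 12)
K(P) = P² - P
L(-12, 9) + u(-10)*K(-9) = 12 - (-90)*(-1 - 9) = 12 - (-90)*(-10) = 12 - 10*90 = 12 - 900 = -888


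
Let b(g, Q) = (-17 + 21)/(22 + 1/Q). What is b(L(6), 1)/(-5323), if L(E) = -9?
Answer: -4/122429 ≈ -3.2672e-5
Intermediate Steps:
b(g, Q) = 4/(22 + 1/Q)
b(L(6), 1)/(-5323) = (4*1/(1 + 22*1))/(-5323) = (4*1/(1 + 22))*(-1/5323) = (4*1/23)*(-1/5323) = (4*1*(1/23))*(-1/5323) = (4/23)*(-1/5323) = -4/122429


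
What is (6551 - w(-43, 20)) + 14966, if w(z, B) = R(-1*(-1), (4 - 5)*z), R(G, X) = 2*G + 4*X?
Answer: 21343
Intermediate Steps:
w(z, B) = 2 - 4*z (w(z, B) = 2*(-1*(-1)) + 4*((4 - 5)*z) = 2*1 + 4*(-z) = 2 - 4*z)
(6551 - w(-43, 20)) + 14966 = (6551 - (2 - 4*(-43))) + 14966 = (6551 - (2 + 172)) + 14966 = (6551 - 1*174) + 14966 = (6551 - 174) + 14966 = 6377 + 14966 = 21343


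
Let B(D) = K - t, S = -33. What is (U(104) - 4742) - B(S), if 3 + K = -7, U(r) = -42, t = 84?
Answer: -4690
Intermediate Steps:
K = -10 (K = -3 - 7 = -10)
B(D) = -94 (B(D) = -10 - 1*84 = -10 - 84 = -94)
(U(104) - 4742) - B(S) = (-42 - 4742) - 1*(-94) = -4784 + 94 = -4690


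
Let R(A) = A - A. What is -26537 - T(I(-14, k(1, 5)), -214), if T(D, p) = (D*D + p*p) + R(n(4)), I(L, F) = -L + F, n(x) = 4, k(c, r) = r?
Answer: -72694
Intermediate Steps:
R(A) = 0
I(L, F) = F - L
T(D, p) = D² + p² (T(D, p) = (D*D + p*p) + 0 = (D² + p²) + 0 = D² + p²)
-26537 - T(I(-14, k(1, 5)), -214) = -26537 - ((5 - 1*(-14))² + (-214)²) = -26537 - ((5 + 14)² + 45796) = -26537 - (19² + 45796) = -26537 - (361 + 45796) = -26537 - 1*46157 = -26537 - 46157 = -72694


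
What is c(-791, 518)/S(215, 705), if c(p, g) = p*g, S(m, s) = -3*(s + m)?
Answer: 204869/1380 ≈ 148.46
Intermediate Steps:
S(m, s) = -3*m - 3*s (S(m, s) = -3*(m + s) = -3*m - 3*s)
c(p, g) = g*p
c(-791, 518)/S(215, 705) = (518*(-791))/(-3*215 - 3*705) = -409738/(-645 - 2115) = -409738/(-2760) = -409738*(-1/2760) = 204869/1380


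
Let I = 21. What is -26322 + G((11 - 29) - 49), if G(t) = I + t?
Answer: -26368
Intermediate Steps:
G(t) = 21 + t
-26322 + G((11 - 29) - 49) = -26322 + (21 + ((11 - 29) - 49)) = -26322 + (21 + (-18 - 49)) = -26322 + (21 - 67) = -26322 - 46 = -26368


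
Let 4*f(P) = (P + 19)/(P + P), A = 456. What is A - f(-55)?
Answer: 50151/110 ≈ 455.92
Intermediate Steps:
f(P) = (19 + P)/(8*P) (f(P) = ((P + 19)/(P + P))/4 = ((19 + P)/((2*P)))/4 = ((19 + P)*(1/(2*P)))/4 = ((19 + P)/(2*P))/4 = (19 + P)/(8*P))
A - f(-55) = 456 - (19 - 55)/(8*(-55)) = 456 - (-1)*(-36)/(8*55) = 456 - 1*9/110 = 456 - 9/110 = 50151/110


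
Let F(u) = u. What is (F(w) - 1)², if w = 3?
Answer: 4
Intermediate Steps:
(F(w) - 1)² = (3 - 1)² = 2² = 4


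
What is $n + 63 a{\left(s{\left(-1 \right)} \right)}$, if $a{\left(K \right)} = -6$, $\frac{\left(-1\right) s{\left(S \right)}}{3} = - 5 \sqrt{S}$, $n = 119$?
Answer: $-259$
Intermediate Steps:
$s{\left(S \right)} = 15 \sqrt{S}$ ($s{\left(S \right)} = - 3 \left(- 5 \sqrt{S}\right) = 15 \sqrt{S}$)
$n + 63 a{\left(s{\left(-1 \right)} \right)} = 119 + 63 \left(-6\right) = 119 - 378 = -259$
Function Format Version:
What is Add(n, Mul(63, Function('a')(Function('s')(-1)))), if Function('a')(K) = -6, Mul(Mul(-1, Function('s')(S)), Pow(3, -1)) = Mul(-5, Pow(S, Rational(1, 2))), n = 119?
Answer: -259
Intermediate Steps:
Function('s')(S) = Mul(15, Pow(S, Rational(1, 2))) (Function('s')(S) = Mul(-3, Mul(-5, Pow(S, Rational(1, 2)))) = Mul(15, Pow(S, Rational(1, 2))))
Add(n, Mul(63, Function('a')(Function('s')(-1)))) = Add(119, Mul(63, -6)) = Add(119, -378) = -259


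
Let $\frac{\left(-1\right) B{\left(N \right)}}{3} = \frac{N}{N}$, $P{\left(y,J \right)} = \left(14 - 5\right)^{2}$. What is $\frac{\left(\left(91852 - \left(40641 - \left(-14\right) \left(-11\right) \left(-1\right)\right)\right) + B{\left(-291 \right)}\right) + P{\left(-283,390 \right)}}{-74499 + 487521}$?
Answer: $\frac{17045}{137674} \approx 0.12381$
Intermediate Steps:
$P{\left(y,J \right)} = 81$ ($P{\left(y,J \right)} = 9^{2} = 81$)
$B{\left(N \right)} = -3$ ($B{\left(N \right)} = - 3 \frac{N}{N} = \left(-3\right) 1 = -3$)
$\frac{\left(\left(91852 - \left(40641 - \left(-14\right) \left(-11\right) \left(-1\right)\right)\right) + B{\left(-291 \right)}\right) + P{\left(-283,390 \right)}}{-74499 + 487521} = \frac{\left(\left(91852 - \left(40641 - \left(-14\right) \left(-11\right) \left(-1\right)\right)\right) - 3\right) + 81}{-74499 + 487521} = \frac{\left(\left(91852 + \left(-40641 + 154 \left(-1\right)\right)\right) - 3\right) + 81}{413022} = \left(\left(\left(91852 - 40795\right) - 3\right) + 81\right) \frac{1}{413022} = \left(\left(51057 - 3\right) + 81\right) \frac{1}{413022} = \left(51054 + 81\right) \frac{1}{413022} = 51135 \cdot \frac{1}{413022} = \frac{17045}{137674}$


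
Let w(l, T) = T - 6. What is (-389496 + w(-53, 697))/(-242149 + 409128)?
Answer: -388805/166979 ≈ -2.3285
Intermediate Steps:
w(l, T) = -6 + T
(-389496 + w(-53, 697))/(-242149 + 409128) = (-389496 + (-6 + 697))/(-242149 + 409128) = (-389496 + 691)/166979 = -388805*1/166979 = -388805/166979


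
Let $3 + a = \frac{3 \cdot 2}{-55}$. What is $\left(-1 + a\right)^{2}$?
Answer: $\frac{51076}{3025} \approx 16.885$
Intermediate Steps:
$a = - \frac{171}{55}$ ($a = -3 + \frac{3 \cdot 2}{-55} = -3 + 6 \left(- \frac{1}{55}\right) = -3 - \frac{6}{55} = - \frac{171}{55} \approx -3.1091$)
$\left(-1 + a\right)^{2} = \left(-1 - \frac{171}{55}\right)^{2} = \left(- \frac{226}{55}\right)^{2} = \frac{51076}{3025}$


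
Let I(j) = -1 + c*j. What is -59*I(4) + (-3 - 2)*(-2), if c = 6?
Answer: -1347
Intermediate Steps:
I(j) = -1 + 6*j
-59*I(4) + (-3 - 2)*(-2) = -59*(-1 + 6*4) + (-3 - 2)*(-2) = -59*(-1 + 24) - 5*(-2) = -59*23 + 10 = -1357 + 10 = -1347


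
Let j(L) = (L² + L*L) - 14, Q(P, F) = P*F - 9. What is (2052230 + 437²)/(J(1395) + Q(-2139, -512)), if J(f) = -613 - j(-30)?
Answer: 2243199/1092760 ≈ 2.0528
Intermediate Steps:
Q(P, F) = -9 + F*P (Q(P, F) = F*P - 9 = -9 + F*P)
j(L) = -14 + 2*L² (j(L) = (L² + L²) - 14 = 2*L² - 14 = -14 + 2*L²)
J(f) = -2399 (J(f) = -613 - (-14 + 2*(-30)²) = -613 - (-14 + 2*900) = -613 - (-14 + 1800) = -613 - 1*1786 = -613 - 1786 = -2399)
(2052230 + 437²)/(J(1395) + Q(-2139, -512)) = (2052230 + 437²)/(-2399 + (-9 - 512*(-2139))) = (2052230 + 190969)/(-2399 + (-9 + 1095168)) = 2243199/(-2399 + 1095159) = 2243199/1092760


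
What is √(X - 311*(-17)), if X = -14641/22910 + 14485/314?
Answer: 2*√4311810571773835/1798435 ≈ 73.024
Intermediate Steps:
X = 81813519/1798435 (X = -14641*1/22910 + 14485*(1/314) = -14641/22910 + 14485/314 = 81813519/1798435 ≈ 45.492)
√(X - 311*(-17)) = √(81813519/1798435 - 311*(-17)) = √(81813519/1798435 + 5287) = √(9590139364/1798435) = 2*√4311810571773835/1798435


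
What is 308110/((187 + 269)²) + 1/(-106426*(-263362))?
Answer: 1079485114945907/728518440998304 ≈ 1.4818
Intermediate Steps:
308110/((187 + 269)²) + 1/(-106426*(-263362)) = 308110/(456²) - 1/106426*(-1/263362) = 308110/207936 + 1/28028564212 = 308110*(1/207936) + 1/28028564212 = 154055/103968 + 1/28028564212 = 1079485114945907/728518440998304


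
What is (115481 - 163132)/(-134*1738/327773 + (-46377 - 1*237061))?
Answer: 15618711223/92903556466 ≈ 0.16812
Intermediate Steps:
(115481 - 163132)/(-134*1738/327773 + (-46377 - 1*237061)) = -47651/(-232892*1/327773 + (-46377 - 237061)) = -47651/(-232892/327773 - 283438) = -47651/(-92903556466/327773) = -47651*(-327773/92903556466) = 15618711223/92903556466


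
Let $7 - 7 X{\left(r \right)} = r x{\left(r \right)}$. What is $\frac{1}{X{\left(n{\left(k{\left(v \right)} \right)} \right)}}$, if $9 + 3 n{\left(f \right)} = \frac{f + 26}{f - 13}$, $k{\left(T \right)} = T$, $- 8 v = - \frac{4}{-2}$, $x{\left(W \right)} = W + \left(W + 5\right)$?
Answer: $- \frac{176967}{34733} \approx -5.0951$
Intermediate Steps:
$x{\left(W \right)} = 5 + 2 W$ ($x{\left(W \right)} = W + \left(5 + W\right) = 5 + 2 W$)
$v = - \frac{1}{4}$ ($v = - \frac{\left(-4\right) \frac{1}{-2}}{8} = - \frac{\left(-4\right) \left(- \frac{1}{2}\right)}{8} = \left(- \frac{1}{8}\right) 2 = - \frac{1}{4} \approx -0.25$)
$n{\left(f \right)} = -3 + \frac{26 + f}{3 \left(-13 + f\right)}$ ($n{\left(f \right)} = -3 + \frac{\left(f + 26\right) \frac{1}{f - 13}}{3} = -3 + \frac{\left(26 + f\right) \frac{1}{-13 + f}}{3} = -3 + \frac{\frac{1}{-13 + f} \left(26 + f\right)}{3} = -3 + \frac{26 + f}{3 \left(-13 + f\right)}$)
$X{\left(r \right)} = 1 - \frac{r \left(5 + 2 r\right)}{7}$
$\frac{1}{X{\left(n{\left(k{\left(v \right)} \right)} \right)}} = \frac{1}{1 - \frac{\frac{143 - -2}{3 \left(-13 - \frac{1}{4}\right)} \left(5 + 2 \frac{143 - -2}{3 \left(-13 - \frac{1}{4}\right)}\right)}{7}} = \frac{1}{1 - \frac{\frac{143 + 2}{3 \left(- \frac{53}{4}\right)} \left(5 + 2 \frac{143 + 2}{3 \left(- \frac{53}{4}\right)}\right)}{7}} = \frac{1}{1 - \frac{\frac{1}{3} \left(- \frac{4}{53}\right) 145 \left(5 + 2 \cdot \frac{1}{3} \left(- \frac{4}{53}\right) 145\right)}{7}} = \frac{1}{1 - - \frac{580 \left(5 + 2 \left(- \frac{580}{159}\right)\right)}{1113}} = \frac{1}{1 - - \frac{580 \left(5 - \frac{1160}{159}\right)}{1113}} = \frac{1}{1 - \left(- \frac{580}{1113}\right) \left(- \frac{365}{159}\right)} = \frac{1}{1 - \frac{211700}{176967}} = \frac{1}{- \frac{34733}{176967}} = - \frac{176967}{34733}$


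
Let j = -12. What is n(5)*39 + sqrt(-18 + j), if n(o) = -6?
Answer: -234 + I*sqrt(30) ≈ -234.0 + 5.4772*I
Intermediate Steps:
n(5)*39 + sqrt(-18 + j) = -6*39 + sqrt(-18 - 12) = -234 + sqrt(-30) = -234 + I*sqrt(30)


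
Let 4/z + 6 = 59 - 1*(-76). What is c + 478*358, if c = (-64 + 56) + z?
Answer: 22073968/129 ≈ 1.7112e+5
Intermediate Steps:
z = 4/129 (z = 4/(-6 + (59 - 1*(-76))) = 4/(-6 + (59 + 76)) = 4/(-6 + 135) = 4/129 ≈ 0.031008)
c = -1028/129 (c = (-64 + 56) + 4/129 = -8 + 4/129 = -1028/129 ≈ -7.9690)
c + 478*358 = -1028/129 + 478*358 = -1028/129 + 171124 = 22073968/129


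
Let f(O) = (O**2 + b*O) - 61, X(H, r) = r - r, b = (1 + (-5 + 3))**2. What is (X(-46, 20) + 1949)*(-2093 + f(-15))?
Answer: -3788856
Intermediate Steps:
b = 1 (b = (1 - 2)**2 = (-1)**2 = 1)
X(H, r) = 0
f(O) = -61 + O + O**2 (f(O) = (O**2 + 1*O) - 61 = (O**2 + O) - 61 = (O + O**2) - 61 = -61 + O + O**2)
(X(-46, 20) + 1949)*(-2093 + f(-15)) = (0 + 1949)*(-2093 + (-61 - 15 + (-15)**2)) = 1949*(-2093 + (-61 - 15 + 225)) = 1949*(-2093 + 149) = 1949*(-1944) = -3788856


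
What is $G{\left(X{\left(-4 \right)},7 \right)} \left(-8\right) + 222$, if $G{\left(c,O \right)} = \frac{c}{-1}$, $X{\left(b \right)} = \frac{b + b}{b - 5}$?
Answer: $\frac{2062}{9} \approx 229.11$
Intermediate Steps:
$X{\left(b \right)} = \frac{2 b}{-5 + b}$
$G{\left(c,O \right)} = - c$ ($G{\left(c,O \right)} = c \left(-1\right) = - c$)
$G{\left(X{\left(-4 \right)},7 \right)} \left(-8\right) + 222 = - \frac{2 \left(-4\right)}{-5 - 4} \left(-8\right) + 222 = - \frac{2 \left(-4\right)}{-9} \left(-8\right) + 222 = - \frac{2 \left(-4\right) \left(-1\right)}{9} \left(-8\right) + 222 = \left(-1\right) \frac{8}{9} \left(-8\right) + 222 = \left(- \frac{8}{9}\right) \left(-8\right) + 222 = \frac{64}{9} + 222 = \frac{2062}{9}$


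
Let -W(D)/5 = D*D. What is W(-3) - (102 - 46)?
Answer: -101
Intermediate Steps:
W(D) = -5*D**2 (W(D) = -5*D*D = -5*D**2)
W(-3) - (102 - 46) = -5*(-3)**2 - (102 - 46) = -5*9 - 1*56 = -45 - 56 = -101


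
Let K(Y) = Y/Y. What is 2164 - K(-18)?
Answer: 2163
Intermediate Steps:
K(Y) = 1
2164 - K(-18) = 2164 - 1*1 = 2164 - 1 = 2163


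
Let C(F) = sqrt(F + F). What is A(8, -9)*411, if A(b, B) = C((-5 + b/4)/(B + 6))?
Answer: 411*sqrt(2) ≈ 581.24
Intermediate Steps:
C(F) = sqrt(2)*sqrt(F) (C(F) = sqrt(2*F) = sqrt(2)*sqrt(F))
A(b, B) = sqrt(2)*sqrt((-5 + b/4)/(6 + B)) (A(b, B) = sqrt(2)*sqrt((-5 + b/4)/(B + 6)) = sqrt(2)*sqrt((-5 + b*(1/4))/(6 + B)) = sqrt(2)*sqrt((-5 + b/4)/(6 + B)))
A(8, -9)*411 = (sqrt(2)*sqrt((-20 + 8)/(6 - 9))/2)*411 = (sqrt(2)*sqrt(-12/(-3))/2)*411 = (sqrt(2)*sqrt(-1/3*(-12))/2)*411 = (sqrt(2)*sqrt(4)/2)*411 = ((1/2)*sqrt(2)*2)*411 = sqrt(2)*411 = 411*sqrt(2)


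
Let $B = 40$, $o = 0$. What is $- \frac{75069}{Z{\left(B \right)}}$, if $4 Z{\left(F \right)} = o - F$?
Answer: $\frac{75069}{10} \approx 7506.9$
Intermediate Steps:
$Z{\left(F \right)} = - \frac{F}{4}$ ($Z{\left(F \right)} = \frac{0 - F}{4} = \frac{\left(-1\right) F}{4} = - \frac{F}{4}$)
$- \frac{75069}{Z{\left(B \right)}} = - \frac{75069}{\left(- \frac{1}{4}\right) 40} = - \frac{75069}{-10} = \left(-75069\right) \left(- \frac{1}{10}\right) = \frac{75069}{10}$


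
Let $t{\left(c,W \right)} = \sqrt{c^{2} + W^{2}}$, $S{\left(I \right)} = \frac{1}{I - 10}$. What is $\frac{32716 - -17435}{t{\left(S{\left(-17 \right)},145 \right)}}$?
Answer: $\frac{18549 \sqrt{15327226}}{209962} \approx 345.87$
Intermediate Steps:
$S{\left(I \right)} = \frac{1}{-10 + I}$
$t{\left(c,W \right)} = \sqrt{W^{2} + c^{2}}$
$\frac{32716 - -17435}{t{\left(S{\left(-17 \right)},145 \right)}} = \frac{32716 - -17435}{\sqrt{145^{2} + \left(\frac{1}{-10 - 17}\right)^{2}}} = \frac{32716 + 17435}{\sqrt{21025 + \left(\frac{1}{-27}\right)^{2}}} = \frac{50151}{\sqrt{21025 + \left(- \frac{1}{27}\right)^{2}}} = \frac{50151}{\sqrt{21025 + \frac{1}{729}}} = \frac{50151}{\sqrt{\frac{15327226}{729}}} = \frac{50151}{\frac{1}{27} \sqrt{15327226}} = 50151 \frac{27 \sqrt{15327226}}{15327226} = \frac{18549 \sqrt{15327226}}{209962}$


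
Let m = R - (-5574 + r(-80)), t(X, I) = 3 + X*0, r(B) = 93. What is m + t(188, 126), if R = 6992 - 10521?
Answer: 1955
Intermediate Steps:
R = -3529
t(X, I) = 3 (t(X, I) = 3 + 0 = 3)
m = 1952 (m = -3529 - (-5574 + 93) = -3529 - 1*(-5481) = -3529 + 5481 = 1952)
m + t(188, 126) = 1952 + 3 = 1955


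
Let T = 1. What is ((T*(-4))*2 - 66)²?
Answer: 5476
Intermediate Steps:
((T*(-4))*2 - 66)² = ((1*(-4))*2 - 66)² = (-4*2 - 66)² = (-8 - 66)² = (-74)² = 5476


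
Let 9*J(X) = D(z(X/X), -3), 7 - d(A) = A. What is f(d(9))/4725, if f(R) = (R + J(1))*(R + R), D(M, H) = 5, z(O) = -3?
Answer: 52/42525 ≈ 0.0012228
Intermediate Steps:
d(A) = 7 - A
J(X) = 5/9 (J(X) = (⅑)*5 = 5/9)
f(R) = 2*R*(5/9 + R) (f(R) = (R + 5/9)*(R + R) = (5/9 + R)*(2*R) = 2*R*(5/9 + R))
f(d(9))/4725 = (2*(7 - 1*9)*(5 + 9*(7 - 1*9))/9)/4725 = (2*(7 - 9)*(5 + 9*(7 - 9))/9)*(1/4725) = ((2/9)*(-2)*(5 + 9*(-2)))*(1/4725) = ((2/9)*(-2)*(5 - 18))*(1/4725) = ((2/9)*(-2)*(-13))*(1/4725) = (52/9)*(1/4725) = 52/42525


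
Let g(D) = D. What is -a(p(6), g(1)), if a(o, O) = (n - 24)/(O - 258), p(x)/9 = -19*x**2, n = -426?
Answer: -450/257 ≈ -1.7510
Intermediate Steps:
p(x) = -171*x**2 (p(x) = 9*(-19*x**2) = -171*x**2)
a(o, O) = -450/(-258 + O) (a(o, O) = (-426 - 24)/(O - 258) = -450/(-258 + O))
-a(p(6), g(1)) = -(-450)/(-258 + 1) = -(-450)/(-257) = -(-450)*(-1)/257 = -1*450/257 = -450/257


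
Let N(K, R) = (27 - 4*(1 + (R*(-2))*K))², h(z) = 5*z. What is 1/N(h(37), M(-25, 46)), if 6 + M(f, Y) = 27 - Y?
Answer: 1/1367298529 ≈ 7.3137e-10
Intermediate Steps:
M(f, Y) = 21 - Y (M(f, Y) = -6 + (27 - Y) = 21 - Y)
N(K, R) = (23 + 8*K*R)² (N(K, R) = (27 - 4*(1 + (-2*R)*K))² = (27 - 4*(1 - 2*K*R))² = (27 + (-4 + 8*K*R))² = (23 + 8*K*R)²)
1/N(h(37), M(-25, 46)) = 1/((23 + 8*(5*37)*(21 - 1*46))²) = 1/((23 + 8*185*(21 - 46))²) = 1/((23 + 8*185*(-25))²) = 1/((23 - 37000)²) = 1/((-36977)²) = 1/1367298529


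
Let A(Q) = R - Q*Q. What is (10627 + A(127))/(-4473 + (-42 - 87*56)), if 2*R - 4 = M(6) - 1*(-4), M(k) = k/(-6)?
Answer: 1571/2682 ≈ 0.58576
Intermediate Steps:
M(k) = -k/6 (M(k) = k*(-1/6) = -k/6)
R = 7/2 (R = 2 + (-1/6*6 - 1*(-4))/2 = 2 + (-1 + 4)/2 = 2 + (1/2)*3 = 2 + 3/2 = 7/2 ≈ 3.5000)
A(Q) = 7/2 - Q**2 (A(Q) = 7/2 - Q*Q = 7/2 - Q**2)
(10627 + A(127))/(-4473 + (-42 - 87*56)) = (10627 + (7/2 - 1*127**2))/(-4473 + (-42 - 87*56)) = (10627 + (7/2 - 1*16129))/(-4473 + (-42 - 4872)) = (10627 + (7/2 - 16129))/(-4473 - 4914) = (10627 - 32251/2)/(-9387) = -10997/2*(-1/9387) = 1571/2682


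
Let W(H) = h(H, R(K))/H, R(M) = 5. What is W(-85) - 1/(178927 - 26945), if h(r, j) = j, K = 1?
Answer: -151999/2583694 ≈ -0.058830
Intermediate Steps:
W(H) = 5/H
W(-85) - 1/(178927 - 26945) = 5/(-85) - 1/(178927 - 26945) = 5*(-1/85) - 1/151982 = -1/17 - 1*1/151982 = -1/17 - 1/151982 = -151999/2583694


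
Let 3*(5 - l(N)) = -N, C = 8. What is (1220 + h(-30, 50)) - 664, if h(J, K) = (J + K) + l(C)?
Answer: 1751/3 ≈ 583.67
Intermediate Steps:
l(N) = 5 + N/3 (l(N) = 5 - (-1)*N/3 = 5 + N/3)
h(J, K) = 23/3 + J + K (h(J, K) = (J + K) + (5 + (⅓)*8) = (J + K) + (5 + 8/3) = (J + K) + 23/3 = 23/3 + J + K)
(1220 + h(-30, 50)) - 664 = (1220 + (23/3 - 30 + 50)) - 664 = (1220 + 83/3) - 664 = 3743/3 - 664 = 1751/3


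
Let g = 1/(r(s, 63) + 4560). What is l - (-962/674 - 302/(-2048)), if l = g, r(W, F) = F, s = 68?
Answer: 2042125399/1595341824 ≈ 1.2801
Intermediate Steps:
g = 1/4623 (g = 1/(63 + 4560) = 1/4623 ≈ 0.00021631)
l = 1/4623 ≈ 0.00021631
l - (-962/674 - 302/(-2048)) = 1/4623 - (-962/674 - 302/(-2048)) = 1/4623 - (-962*1/674 - 302*(-1/2048)) = 1/4623 - (-481/337 + 151/1024) = 1/4623 - 1*(-441657/345088) = 1/4623 + 441657/345088 = 2042125399/1595341824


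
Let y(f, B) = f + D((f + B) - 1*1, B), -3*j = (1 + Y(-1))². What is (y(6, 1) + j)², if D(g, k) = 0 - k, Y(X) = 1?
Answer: 121/9 ≈ 13.444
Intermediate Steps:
j = -4/3 (j = -(1 + 1)²/3 = -⅓*2² = -⅓*4 = -4/3 ≈ -1.3333)
D(g, k) = -k
y(f, B) = f - B
(y(6, 1) + j)² = ((6 - 1*1) - 4/3)² = ((6 - 1) - 4/3)² = (5 - 4/3)² = (11/3)² = 121/9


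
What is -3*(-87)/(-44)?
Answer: -261/44 ≈ -5.9318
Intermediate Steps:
-3*(-87)/(-44) = 261*(-1/44) = -261/44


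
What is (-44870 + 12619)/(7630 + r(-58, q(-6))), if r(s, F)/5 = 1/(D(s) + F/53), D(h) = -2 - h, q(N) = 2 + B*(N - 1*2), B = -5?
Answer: -19415102/4593313 ≈ -4.2268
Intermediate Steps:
q(N) = 12 - 5*N (q(N) = 2 - 5*(N - 1*2) = 2 - 5*(N - 2) = 2 - 5*(-2 + N) = 2 + (10 - 5*N) = 12 - 5*N)
r(s, F) = 5/(-2 - s + F/53) (r(s, F) = 5/((-2 - s) + F/53) = 5/(-2 - s + F/53))
(-44870 + 12619)/(7630 + r(-58, q(-6))) = (-44870 + 12619)/(7630 + 265/(-106 + (12 - 5*(-6)) - 53*(-58))) = -32251/(7630 + 265/(-106 + (12 + 30) + 3074)) = -32251/(7630 + 265/(-106 + 42 + 3074)) = -32251/(7630 + 265/3010) = -32251/(7630 + 265*(1/3010)) = -32251/(7630 + 53/602) = -32251/4593313/602 = -32251*602/4593313 = -19415102/4593313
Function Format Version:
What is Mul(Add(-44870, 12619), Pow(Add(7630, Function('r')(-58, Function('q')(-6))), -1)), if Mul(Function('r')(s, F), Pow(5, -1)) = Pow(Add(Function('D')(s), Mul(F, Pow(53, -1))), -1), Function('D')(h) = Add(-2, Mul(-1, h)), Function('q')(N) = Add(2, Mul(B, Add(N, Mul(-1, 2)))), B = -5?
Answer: Rational(-19415102, 4593313) ≈ -4.2268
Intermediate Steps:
Function('q')(N) = Add(12, Mul(-5, N)) (Function('q')(N) = Add(2, Mul(-5, Add(N, Mul(-1, 2)))) = Add(2, Mul(-5, Add(N, -2))) = Add(2, Mul(-5, Add(-2, N))) = Add(2, Add(10, Mul(-5, N))) = Add(12, Mul(-5, N)))
Function('r')(s, F) = Mul(5, Pow(Add(-2, Mul(-1, s), Mul(Rational(1, 53), F)), -1)) (Function('r')(s, F) = Mul(5, Pow(Add(Add(-2, Mul(-1, s)), Mul(F, Pow(53, -1))), -1)) = Mul(5, Pow(Add(Add(-2, Mul(-1, s)), Mul(F, Rational(1, 53))), -1)) = Mul(5, Pow(Add(Add(-2, Mul(-1, s)), Mul(Rational(1, 53), F)), -1)) = Mul(5, Pow(Add(-2, Mul(-1, s), Mul(Rational(1, 53), F)), -1)))
Mul(Add(-44870, 12619), Pow(Add(7630, Function('r')(-58, Function('q')(-6))), -1)) = Mul(Add(-44870, 12619), Pow(Add(7630, Mul(265, Pow(Add(-106, Add(12, Mul(-5, -6)), Mul(-53, -58)), -1))), -1)) = Mul(-32251, Pow(Add(7630, Mul(265, Pow(Add(-106, Add(12, 30), 3074), -1))), -1)) = Mul(-32251, Pow(Add(7630, Mul(265, Pow(Add(-106, 42, 3074), -1))), -1)) = Mul(-32251, Pow(Add(7630, Mul(265, Pow(3010, -1))), -1)) = Mul(-32251, Pow(Add(7630, Mul(265, Rational(1, 3010))), -1)) = Mul(-32251, Pow(Add(7630, Rational(53, 602)), -1)) = Mul(-32251, Pow(Rational(4593313, 602), -1)) = Mul(-32251, Rational(602, 4593313)) = Rational(-19415102, 4593313)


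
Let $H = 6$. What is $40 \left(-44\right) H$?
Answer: $-10560$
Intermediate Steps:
$40 \left(-44\right) H = 40 \left(-44\right) 6 = \left(-1760\right) 6 = -10560$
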